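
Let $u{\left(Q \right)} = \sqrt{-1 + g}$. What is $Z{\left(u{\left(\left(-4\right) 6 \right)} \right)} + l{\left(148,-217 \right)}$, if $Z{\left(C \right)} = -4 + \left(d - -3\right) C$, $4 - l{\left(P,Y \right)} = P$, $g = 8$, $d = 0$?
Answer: $-148 + 3 \sqrt{7} \approx -140.06$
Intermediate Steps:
$l{\left(P,Y \right)} = 4 - P$
$u{\left(Q \right)} = \sqrt{7}$ ($u{\left(Q \right)} = \sqrt{-1 + 8} = \sqrt{7}$)
$Z{\left(C \right)} = -4 + 3 C$ ($Z{\left(C \right)} = -4 + \left(0 - -3\right) C = -4 + \left(0 + 3\right) C = -4 + 3 C$)
$Z{\left(u{\left(\left(-4\right) 6 \right)} \right)} + l{\left(148,-217 \right)} = \left(-4 + 3 \sqrt{7}\right) + \left(4 - 148\right) = \left(-4 + 3 \sqrt{7}\right) - 144 = -148 + 3 \sqrt{7}$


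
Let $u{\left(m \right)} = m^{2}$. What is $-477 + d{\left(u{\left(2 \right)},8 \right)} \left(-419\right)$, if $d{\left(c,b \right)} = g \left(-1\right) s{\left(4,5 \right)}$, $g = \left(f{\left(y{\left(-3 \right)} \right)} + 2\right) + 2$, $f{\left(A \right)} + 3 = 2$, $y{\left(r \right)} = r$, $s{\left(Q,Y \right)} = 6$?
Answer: $7065$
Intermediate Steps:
$f{\left(A \right)} = -1$ ($f{\left(A \right)} = -3 + 2 = -1$)
$g = 3$ ($g = \left(-1 + 2\right) + 2 = 1 + 2 = 3$)
$d{\left(c,b \right)} = -18$ ($d{\left(c,b \right)} = 3 \left(-1\right) 6 = \left(-3\right) 6 = -18$)
$-477 + d{\left(u{\left(2 \right)},8 \right)} \left(-419\right) = -477 - -7542 = -477 + 7542 = 7065$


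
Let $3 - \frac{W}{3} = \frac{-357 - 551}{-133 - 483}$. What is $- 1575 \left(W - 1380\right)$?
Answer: $\frac{47658375}{22} \approx 2.1663 \cdot 10^{6}$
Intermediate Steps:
$W = \frac{705}{154}$ ($W = 9 - 3 \frac{-357 - 551}{-133 - 483} = 9 - 3 \left(- \frac{908}{-616}\right) = 9 - 3 \left(\left(-908\right) \left(- \frac{1}{616}\right)\right) = 9 - \frac{681}{154} = \frac{705}{154} \approx 4.5779$)
$- 1575 \left(W - 1380\right) = - 1575 \left(\frac{705}{154} - 1380\right) = \left(-1575\right) \left(- \frac{211815}{154}\right) = \frac{47658375}{22}$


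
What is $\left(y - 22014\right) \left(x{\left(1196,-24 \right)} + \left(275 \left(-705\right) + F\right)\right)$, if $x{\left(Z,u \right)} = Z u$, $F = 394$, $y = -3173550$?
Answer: $710006387340$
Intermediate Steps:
$\left(y - 22014\right) \left(x{\left(1196,-24 \right)} + \left(275 \left(-705\right) + F\right)\right) = \left(-3173550 - 22014\right) \left(1196 \left(-24\right) + \left(275 \left(-705\right) + 394\right)\right) = - 3195564 \left(-28704 + \left(-193875 + 394\right)\right) = - 3195564 \left(-28704 - 193481\right) = \left(-3195564\right) \left(-222185\right) = 710006387340$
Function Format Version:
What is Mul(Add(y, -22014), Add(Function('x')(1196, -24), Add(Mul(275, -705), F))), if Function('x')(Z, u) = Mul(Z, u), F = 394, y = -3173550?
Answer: 710006387340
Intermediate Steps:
Mul(Add(y, -22014), Add(Function('x')(1196, -24), Add(Mul(275, -705), F))) = Mul(Add(-3173550, -22014), Add(Mul(1196, -24), Add(Mul(275, -705), 394))) = Mul(-3195564, Add(-28704, Add(-193875, 394))) = Mul(-3195564, Add(-28704, -193481)) = Mul(-3195564, -222185) = 710006387340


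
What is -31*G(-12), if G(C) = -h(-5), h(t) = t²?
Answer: 775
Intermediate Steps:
G(C) = -25 (G(C) = -1*(-5)² = -1*25 = -25)
-31*G(-12) = -31*(-25) = 775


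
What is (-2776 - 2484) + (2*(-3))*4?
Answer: -5284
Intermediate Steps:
(-2776 - 2484) + (2*(-3))*4 = -5260 - 6*4 = -5260 - 24 = -5284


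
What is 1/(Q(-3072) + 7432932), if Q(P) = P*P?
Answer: 1/16870116 ≈ 5.9276e-8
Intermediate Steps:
Q(P) = P²
1/(Q(-3072) + 7432932) = 1/((-3072)² + 7432932) = 1/(9437184 + 7432932) = 1/16870116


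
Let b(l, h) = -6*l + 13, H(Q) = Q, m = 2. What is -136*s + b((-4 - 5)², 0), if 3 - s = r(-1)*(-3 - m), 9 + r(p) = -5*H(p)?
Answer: 1839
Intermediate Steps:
r(p) = -9 - 5*p
b(l, h) = 13 - 6*l
s = -17 (s = 3 - (-9 - 5*(-1))*(-3 - 1*2) = 3 - (-9 + 5)*(-3 - 2) = 3 - (-4)*(-5) = 3 - 1*20 = 3 - 20 = -17)
-136*s + b((-4 - 5)², 0) = -136*(-17) + (13 - 6*(-4 - 5)²) = 2312 + (13 - 6*(-9)²) = 2312 + (13 - 6*81) = 2312 + (13 - 486) = 2312 - 473 = 1839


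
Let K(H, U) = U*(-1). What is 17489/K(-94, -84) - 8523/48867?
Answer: 5808973/27924 ≈ 208.03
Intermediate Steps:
K(H, U) = -U
17489/K(-94, -84) - 8523/48867 = 17489/((-1*(-84))) - 8523/48867 = 17489/84 - 8523*1/48867 = 17489*(1/84) - 2841/16289 = 17489/84 - 2841/16289 = 5808973/27924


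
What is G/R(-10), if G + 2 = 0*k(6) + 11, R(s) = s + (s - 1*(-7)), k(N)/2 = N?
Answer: -9/13 ≈ -0.69231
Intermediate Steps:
k(N) = 2*N
R(s) = 7 + 2*s (R(s) = s + (s + 7) = s + (7 + s) = 7 + 2*s)
G = 9 (G = -2 + (0*(2*6) + 11) = -2 + (0*12 + 11) = -2 + (0 + 11) = -2 + 11 = 9)
G/R(-10) = 9/(7 + 2*(-10)) = 9/(7 - 20) = 9/(-13) = 9*(-1/13) = -9/13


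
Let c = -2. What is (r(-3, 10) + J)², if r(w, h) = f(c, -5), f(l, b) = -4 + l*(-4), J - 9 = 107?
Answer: 14400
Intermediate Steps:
J = 116 (J = 9 + 107 = 116)
f(l, b) = -4 - 4*l
r(w, h) = 4 (r(w, h) = -4 - 4*(-2) = -4 + 8 = 4)
(r(-3, 10) + J)² = (4 + 116)² = 120² = 14400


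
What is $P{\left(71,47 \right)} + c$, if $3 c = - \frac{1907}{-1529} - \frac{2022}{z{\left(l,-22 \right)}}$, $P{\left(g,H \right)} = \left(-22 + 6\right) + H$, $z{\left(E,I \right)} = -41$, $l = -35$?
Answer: $\frac{8999902}{188067} \approx 47.855$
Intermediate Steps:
$P{\left(g,H \right)} = -16 + H$
$c = \frac{3169825}{188067}$ ($c = \frac{- \frac{1907}{-1529} - \frac{2022}{-41}}{3} = \frac{\left(-1907\right) \left(- \frac{1}{1529}\right) - - \frac{2022}{41}}{3} = \frac{\frac{1907}{1529} + \frac{2022}{41}}{3} = \frac{1}{3} \cdot \frac{3169825}{62689} = \frac{3169825}{188067} \approx 16.855$)
$P{\left(71,47 \right)} + c = \left(-16 + 47\right) + \frac{3169825}{188067} = 31 + \frac{3169825}{188067} = \frac{8999902}{188067}$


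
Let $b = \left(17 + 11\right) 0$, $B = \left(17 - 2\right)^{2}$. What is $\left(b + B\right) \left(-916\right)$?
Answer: $-206100$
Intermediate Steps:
$B = 225$ ($B = 15^{2} = 225$)
$b = 0$ ($b = 28 \cdot 0 = 0$)
$\left(b + B\right) \left(-916\right) = \left(0 + 225\right) \left(-916\right) = 225 \left(-916\right) = -206100$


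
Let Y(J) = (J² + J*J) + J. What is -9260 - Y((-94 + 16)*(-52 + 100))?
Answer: -28040588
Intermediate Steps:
Y(J) = J + 2*J² (Y(J) = (J² + J²) + J = 2*J² + J = J + 2*J²)
-9260 - Y((-94 + 16)*(-52 + 100)) = -9260 - (-94 + 16)*(-52 + 100)*(1 + 2*((-94 + 16)*(-52 + 100))) = -9260 - (-78*48)*(1 + 2*(-78*48)) = -9260 - (-3744)*(1 + 2*(-3744)) = -9260 - (-3744)*(1 - 7488) = -9260 - (-3744)*(-7487) = -9260 - 1*28031328 = -9260 - 28031328 = -28040588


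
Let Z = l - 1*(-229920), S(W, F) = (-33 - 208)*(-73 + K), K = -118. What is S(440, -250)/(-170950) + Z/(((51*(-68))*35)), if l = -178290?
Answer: -120111594/172915925 ≈ -0.69462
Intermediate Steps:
S(W, F) = 46031 (S(W, F) = (-33 - 208)*(-73 - 118) = -241*(-191) = 46031)
Z = 51630 (Z = -178290 - 1*(-229920) = -178290 + 229920 = 51630)
S(440, -250)/(-170950) + Z/(((51*(-68))*35)) = 46031/(-170950) + 51630/(((51*(-68))*35)) = 46031*(-1/170950) + 51630/((-3468*35)) = -46031/170950 + 51630/(-121380) = -46031/170950 + 51630*(-1/121380) = -46031/170950 - 1721/4046 = -120111594/172915925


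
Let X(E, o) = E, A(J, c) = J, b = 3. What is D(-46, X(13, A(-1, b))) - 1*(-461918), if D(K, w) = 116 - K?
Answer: 462080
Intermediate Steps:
D(-46, X(13, A(-1, b))) - 1*(-461918) = (116 - 1*(-46)) - 1*(-461918) = (116 + 46) + 461918 = 162 + 461918 = 462080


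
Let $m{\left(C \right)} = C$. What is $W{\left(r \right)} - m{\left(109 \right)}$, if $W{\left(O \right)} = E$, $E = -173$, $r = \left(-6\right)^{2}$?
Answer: $-282$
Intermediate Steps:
$r = 36$
$W{\left(O \right)} = -173$
$W{\left(r \right)} - m{\left(109 \right)} = -173 - 109 = -282$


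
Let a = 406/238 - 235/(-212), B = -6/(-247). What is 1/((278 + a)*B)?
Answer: 445094/3036165 ≈ 0.14660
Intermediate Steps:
B = 6/247 (B = -6*(-1/247) = 6/247 ≈ 0.024291)
a = 10143/3604 (a = 406*(1/238) - 235*(-1/212) = 29/17 + 235/212 = 10143/3604 ≈ 2.8144)
1/((278 + a)*B) = 1/((278 + 10143/3604)*(6/247)) = (247/6)/(1012055/3604) = (3604/1012055)*(247/6) = 445094/3036165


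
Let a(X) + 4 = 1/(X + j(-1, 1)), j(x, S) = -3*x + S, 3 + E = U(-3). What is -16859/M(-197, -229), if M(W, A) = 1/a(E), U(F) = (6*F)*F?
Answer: 3692121/55 ≈ 67130.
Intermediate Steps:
U(F) = 6*F²
E = 51 (E = -3 + 6*(-3)² = -3 + 6*9 = -3 + 54 = 51)
j(x, S) = S - 3*x
a(X) = -4 + 1/(4 + X) (a(X) = -4 + 1/(X + (1 - 3*(-1))) = -4 + 1/(X + (1 + 3)) = -4 + 1/(X + 4) = -4 + 1/(4 + X))
M(W, A) = -55/219 (M(W, A) = 1/((-15 - 4*51)/(4 + 51)) = 1/((-15 - 204)/55) = 1/((1/55)*(-219)) = 1/(-219/55) = -55/219)
-16859/M(-197, -229) = -16859/(-55/219) = -16859*(-219/55) = 3692121/55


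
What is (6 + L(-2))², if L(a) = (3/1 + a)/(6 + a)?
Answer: 625/16 ≈ 39.063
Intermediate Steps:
L(a) = (3 + a)/(6 + a) (L(a) = (3*1 + a)/(6 + a) = (3 + a)/(6 + a))
(6 + L(-2))² = (6 + (3 - 2)/(6 - 2))² = (6 + 1/4)² = (6 + (¼)*1)² = (6 + ¼)² = (25/4)² = 625/16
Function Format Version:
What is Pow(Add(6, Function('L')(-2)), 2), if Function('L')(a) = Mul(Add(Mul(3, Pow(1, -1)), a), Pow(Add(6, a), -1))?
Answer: Rational(625, 16) ≈ 39.063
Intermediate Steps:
Function('L')(a) = Mul(Pow(Add(6, a), -1), Add(3, a)) (Function('L')(a) = Mul(Add(Mul(3, 1), a), Pow(Add(6, a), -1)) = Mul(Add(3, a), Pow(Add(6, a), -1)) = Mul(Pow(Add(6, a), -1), Add(3, a)))
Pow(Add(6, Function('L')(-2)), 2) = Pow(Add(6, Mul(Pow(Add(6, -2), -1), Add(3, -2))), 2) = Pow(Add(6, Mul(Pow(4, -1), 1)), 2) = Pow(Add(6, Mul(Rational(1, 4), 1)), 2) = Pow(Add(6, Rational(1, 4)), 2) = Pow(Rational(25, 4), 2) = Rational(625, 16)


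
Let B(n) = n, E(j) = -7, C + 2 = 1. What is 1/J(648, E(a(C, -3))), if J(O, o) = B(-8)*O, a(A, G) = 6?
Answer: -1/5184 ≈ -0.00019290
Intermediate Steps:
C = -1 (C = -2 + 1 = -1)
J(O, o) = -8*O
1/J(648, E(a(C, -3))) = 1/(-8*648) = 1/(-5184) = -1/5184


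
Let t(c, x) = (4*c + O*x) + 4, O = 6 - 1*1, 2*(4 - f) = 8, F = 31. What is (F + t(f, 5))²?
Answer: 3600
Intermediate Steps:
f = 0 (f = 4 - ½*8 = 4 - 4 = 0)
O = 5 (O = 6 - 1 = 5)
t(c, x) = 4 + 4*c + 5*x (t(c, x) = (4*c + 5*x) + 4 = 4 + 4*c + 5*x)
(F + t(f, 5))² = (31 + (4 + 4*0 + 5*5))² = (31 + (4 + 0 + 25))² = (31 + 29)² = 60² = 3600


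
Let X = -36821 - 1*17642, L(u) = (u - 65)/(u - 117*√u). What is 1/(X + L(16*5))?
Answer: -11858991712/645876278681731 + 1404*√5/645876278681731 ≈ -1.8361e-5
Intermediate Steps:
L(u) = (-65 + u)/(u - 117*√u)
X = -54463 (X = -36821 - 17642 = -54463)
1/(X + L(16*5)) = 1/(-54463 + (65 - 16*5)/(-16*5 + 117*√(16*5))) = 1/(-54463 + (65 - 1*80)/(-1*80 + 117*√80)) = 1/(-54463 + (65 - 80)/(-80 + 117*(4*√5))) = 1/(-54463 - 15/(-80 + 468*√5))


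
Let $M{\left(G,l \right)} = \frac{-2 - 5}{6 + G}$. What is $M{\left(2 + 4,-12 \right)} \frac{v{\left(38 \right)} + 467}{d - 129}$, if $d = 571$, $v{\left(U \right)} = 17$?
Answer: $- \frac{847}{1326} \approx -0.63876$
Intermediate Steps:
$M{\left(G,l \right)} = - \frac{7}{6 + G}$
$M{\left(2 + 4,-12 \right)} \frac{v{\left(38 \right)} + 467}{d - 129} = - \frac{7}{6 + \left(2 + 4\right)} \frac{17 + 467}{571 - 129} = - \frac{7}{6 + 6} \cdot \frac{484}{442} = - \frac{7}{12} \cdot 484 \cdot \frac{1}{442} = \left(-7\right) \frac{1}{12} \cdot \frac{242}{221} = \left(- \frac{7}{12}\right) \frac{242}{221} = - \frac{847}{1326}$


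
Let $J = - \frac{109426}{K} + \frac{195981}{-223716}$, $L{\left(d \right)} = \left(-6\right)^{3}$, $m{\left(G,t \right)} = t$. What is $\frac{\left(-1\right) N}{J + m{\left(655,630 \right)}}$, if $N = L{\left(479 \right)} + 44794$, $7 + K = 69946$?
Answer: $- \frac{232496162612424}{3273030377315} \approx -71.034$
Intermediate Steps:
$K = 69939$ ($K = -7 + 69946 = 69939$)
$L{\left(d \right)} = -216$
$J = - \frac{12729020725}{5215491108}$ ($J = - \frac{109426}{69939} + \frac{195981}{-223716} = \left(-109426\right) \frac{1}{69939} + 195981 \left(- \frac{1}{223716}\right) = - \frac{109426}{69939} - \frac{65327}{74572} = - \frac{12729020725}{5215491108} \approx -2.4406$)
$N = 44578$ ($N = -216 + 44794 = 44578$)
$\frac{\left(-1\right) N}{J + m{\left(655,630 \right)}} = \frac{\left(-1\right) 44578}{- \frac{12729020725}{5215491108} + 630} = - \frac{44578}{\frac{3273030377315}{5215491108}} = \left(-44578\right) \frac{5215491108}{3273030377315} = - \frac{232496162612424}{3273030377315}$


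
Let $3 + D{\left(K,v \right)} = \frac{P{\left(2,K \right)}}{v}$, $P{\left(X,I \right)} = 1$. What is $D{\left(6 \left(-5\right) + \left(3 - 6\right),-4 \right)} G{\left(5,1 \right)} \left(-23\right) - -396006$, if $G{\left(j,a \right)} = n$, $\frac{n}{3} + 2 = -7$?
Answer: $\frac{1575951}{4} \approx 3.9399 \cdot 10^{5}$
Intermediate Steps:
$n = -27$ ($n = -6 + 3 \left(-7\right) = -6 - 21 = -27$)
$G{\left(j,a \right)} = -27$
$D{\left(K,v \right)} = -3 + \frac{1}{v}$ ($D{\left(K,v \right)} = -3 + 1 \frac{1}{v} = -3 + \frac{1}{v}$)
$D{\left(6 \left(-5\right) + \left(3 - 6\right),-4 \right)} G{\left(5,1 \right)} \left(-23\right) - -396006 = \left(-3 + \frac{1}{-4}\right) \left(-27\right) \left(-23\right) - -396006 = \left(-3 - \frac{1}{4}\right) \left(-27\right) \left(-23\right) + 396006 = \left(- \frac{13}{4}\right) \left(-27\right) \left(-23\right) + 396006 = \frac{351}{4} \left(-23\right) + 396006 = - \frac{8073}{4} + 396006 = \frac{1575951}{4}$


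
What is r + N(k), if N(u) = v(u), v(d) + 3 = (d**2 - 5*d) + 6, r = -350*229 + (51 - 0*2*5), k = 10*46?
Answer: 129204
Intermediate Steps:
k = 460
r = -80099 (r = -80150 + (51 - 0*5) = -80150 + (51 - 1*0) = -80150 + (51 + 0) = -80150 + 51 = -80099)
v(d) = 3 + d**2 - 5*d (v(d) = -3 + ((d**2 - 5*d) + 6) = -3 + (6 + d**2 - 5*d) = 3 + d**2 - 5*d)
N(u) = 3 + u**2 - 5*u
r + N(k) = -80099 + (3 + 460**2 - 5*460) = -80099 + (3 + 211600 - 2300) = -80099 + 209303 = 129204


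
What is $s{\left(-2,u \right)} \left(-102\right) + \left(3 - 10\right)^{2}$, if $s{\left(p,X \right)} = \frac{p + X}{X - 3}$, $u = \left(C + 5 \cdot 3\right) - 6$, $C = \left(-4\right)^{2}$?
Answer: $- \frac{634}{11} \approx -57.636$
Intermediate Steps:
$C = 16$
$u = 25$ ($u = \left(16 + 5 \cdot 3\right) - 6 = \left(16 + 15\right) - 6 = 31 - 6 = 25$)
$s{\left(p,X \right)} = \frac{X + p}{-3 + X}$
$s{\left(-2,u \right)} \left(-102\right) + \left(3 - 10\right)^{2} = \frac{25 - 2}{-3 + 25} \left(-102\right) + \left(3 - 10\right)^{2} = \frac{1}{22} \cdot 23 \left(-102\right) + \left(-7\right)^{2} = \frac{1}{22} \cdot 23 \left(-102\right) + 49 = \frac{23}{22} \left(-102\right) + 49 = - \frac{1173}{11} + 49 = - \frac{634}{11}$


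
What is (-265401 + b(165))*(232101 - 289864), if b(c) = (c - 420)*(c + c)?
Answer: 20191114413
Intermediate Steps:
b(c) = 2*c*(-420 + c) (b(c) = (-420 + c)*(2*c) = 2*c*(-420 + c))
(-265401 + b(165))*(232101 - 289864) = (-265401 + 2*165*(-420 + 165))*(232101 - 289864) = (-265401 + 2*165*(-255))*(-57763) = (-265401 - 84150)*(-57763) = -349551*(-57763) = 20191114413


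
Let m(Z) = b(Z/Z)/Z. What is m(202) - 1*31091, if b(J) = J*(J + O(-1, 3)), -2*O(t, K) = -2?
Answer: -3140190/101 ≈ -31091.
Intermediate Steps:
O(t, K) = 1 (O(t, K) = -1/2*(-2) = 1)
b(J) = J*(1 + J) (b(J) = J*(J + 1) = J*(1 + J))
m(Z) = 2/Z (m(Z) = ((Z/Z)*(1 + Z/Z))/Z = (1*(1 + 1))/Z = (1*2)/Z = 2/Z)
m(202) - 1*31091 = 2/202 - 1*31091 = 2*(1/202) - 31091 = 1/101 - 31091 = -3140190/101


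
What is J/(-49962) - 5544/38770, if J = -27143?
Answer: 387672391/968513370 ≈ 0.40028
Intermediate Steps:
J/(-49962) - 5544/38770 = -27143/(-49962) - 5544/38770 = -27143*(-1/49962) - 5544*1/38770 = 27143/49962 - 2772/19385 = 387672391/968513370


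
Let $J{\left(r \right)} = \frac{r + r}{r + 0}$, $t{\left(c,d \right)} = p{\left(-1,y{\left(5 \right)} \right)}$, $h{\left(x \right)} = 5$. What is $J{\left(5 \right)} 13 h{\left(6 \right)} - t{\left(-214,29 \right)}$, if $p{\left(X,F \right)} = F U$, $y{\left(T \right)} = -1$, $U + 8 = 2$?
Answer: $124$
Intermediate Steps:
$U = -6$ ($U = -8 + 2 = -6$)
$p{\left(X,F \right)} = - 6 F$ ($p{\left(X,F \right)} = F \left(-6\right) = - 6 F$)
$t{\left(c,d \right)} = 6$ ($t{\left(c,d \right)} = \left(-6\right) \left(-1\right) = 6$)
$J{\left(r \right)} = 2$ ($J{\left(r \right)} = \frac{2 r}{r} = 2$)
$J{\left(5 \right)} 13 h{\left(6 \right)} - t{\left(-214,29 \right)} = 2 \cdot 13 \cdot 5 - 6 = 26 \cdot 5 - 6 = 130 - 6 = 124$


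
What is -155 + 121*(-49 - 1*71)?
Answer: -14675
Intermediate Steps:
-155 + 121*(-49 - 1*71) = -155 + 121*(-49 - 71) = -155 + 121*(-120) = -155 - 14520 = -14675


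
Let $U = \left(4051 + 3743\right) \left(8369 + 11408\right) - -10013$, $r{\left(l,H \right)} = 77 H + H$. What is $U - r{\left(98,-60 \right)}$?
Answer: $154156631$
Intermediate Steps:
$r{\left(l,H \right)} = 78 H$
$U = 154151951$ ($U = 7794 \cdot 19777 + 10013 = 154141938 + 10013 = 154151951$)
$U - r{\left(98,-60 \right)} = 154151951 - 78 \left(-60\right) = 154151951 - -4680 = 154151951 + 4680 = 154156631$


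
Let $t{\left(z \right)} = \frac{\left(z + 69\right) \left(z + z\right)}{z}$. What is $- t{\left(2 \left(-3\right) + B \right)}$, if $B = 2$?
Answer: $-130$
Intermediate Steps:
$t{\left(z \right)} = 138 + 2 z$ ($t{\left(z \right)} = \frac{\left(69 + z\right) 2 z}{z} = \frac{2 z \left(69 + z\right)}{z} = 138 + 2 z$)
$- t{\left(2 \left(-3\right) + B \right)} = - (138 + 2 \left(2 \left(-3\right) + 2\right)) = - (138 + 2 \left(-6 + 2\right)) = - (138 + 2 \left(-4\right)) = - (138 - 8) = \left(-1\right) 130 = -130$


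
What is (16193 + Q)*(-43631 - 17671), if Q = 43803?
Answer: -3677874792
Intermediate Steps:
(16193 + Q)*(-43631 - 17671) = (16193 + 43803)*(-43631 - 17671) = 59996*(-61302) = -3677874792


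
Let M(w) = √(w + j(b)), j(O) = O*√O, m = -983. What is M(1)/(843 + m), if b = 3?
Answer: -√(1 + 3*√3)/140 ≈ -0.017780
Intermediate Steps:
j(O) = O^(3/2)
M(w) = √(w + 3*√3) (M(w) = √(w + 3^(3/2)) = √(w + 3*√3))
M(1)/(843 + m) = √(1 + 3*√3)/(843 - 983) = √(1 + 3*√3)/(-140) = √(1 + 3*√3)*(-1/140) = -√(1 + 3*√3)/140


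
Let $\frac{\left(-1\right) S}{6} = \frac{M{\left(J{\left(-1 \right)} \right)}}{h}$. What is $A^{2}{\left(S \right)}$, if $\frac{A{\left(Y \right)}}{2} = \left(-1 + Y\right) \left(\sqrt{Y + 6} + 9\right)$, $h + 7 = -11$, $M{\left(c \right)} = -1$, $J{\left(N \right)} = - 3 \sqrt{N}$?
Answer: $\frac{16640}{27} + \frac{128 \sqrt{51}}{3} \approx 921.0$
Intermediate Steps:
$h = -18$ ($h = -7 - 11 = -18$)
$S = - \frac{1}{3}$ ($S = - 6 \left(- \frac{1}{-18}\right) = - 6 \left(\left(-1\right) \left(- \frac{1}{18}\right)\right) = \left(-6\right) \frac{1}{18} = - \frac{1}{3} \approx -0.33333$)
$A{\left(Y \right)} = 2 \left(-1 + Y\right) \left(9 + \sqrt{6 + Y}\right)$ ($A{\left(Y \right)} = 2 \left(-1 + Y\right) \left(\sqrt{Y + 6} + 9\right) = 2 \left(-1 + Y\right) \left(\sqrt{6 + Y} + 9\right) = 2 \left(-1 + Y\right) \left(9 + \sqrt{6 + Y}\right)$)
$A^{2}{\left(S \right)} = \left(-18 - 2 \sqrt{6 - \frac{1}{3}} + 18 \left(- \frac{1}{3}\right) + 2 \left(- \frac{1}{3}\right) \sqrt{6 - \frac{1}{3}}\right)^{2} = \left(-18 - 2 \sqrt{\frac{17}{3}} - 6 + 2 \left(- \frac{1}{3}\right) \sqrt{\frac{17}{3}}\right)^{2} = \left(-18 - 2 \frac{\sqrt{51}}{3} - 6 + 2 \left(- \frac{1}{3}\right) \frac{\sqrt{51}}{3}\right)^{2} = \left(-18 - \frac{2 \sqrt{51}}{3} - 6 - \frac{2 \sqrt{51}}{9}\right)^{2} = \left(-24 - \frac{8 \sqrt{51}}{9}\right)^{2}$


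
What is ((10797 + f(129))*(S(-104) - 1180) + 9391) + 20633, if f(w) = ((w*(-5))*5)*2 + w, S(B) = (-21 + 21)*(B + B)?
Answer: -5251656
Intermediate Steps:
S(B) = 0 (S(B) = 0*(2*B) = 0)
f(w) = -49*w (f(w) = (-5*w*5)*2 + w = -25*w*2 + w = -50*w + w = -49*w)
((10797 + f(129))*(S(-104) - 1180) + 9391) + 20633 = ((10797 - 49*129)*(0 - 1180) + 9391) + 20633 = ((10797 - 6321)*(-1180) + 9391) + 20633 = (4476*(-1180) + 9391) + 20633 = (-5281680 + 9391) + 20633 = -5272289 + 20633 = -5251656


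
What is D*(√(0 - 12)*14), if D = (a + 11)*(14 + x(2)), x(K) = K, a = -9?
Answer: 896*I*√3 ≈ 1551.9*I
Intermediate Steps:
D = 32 (D = (-9 + 11)*(14 + 2) = 2*16 = 32)
D*(√(0 - 12)*14) = 32*(√(0 - 12)*14) = 32*(√(-12)*14) = 32*((2*I*√3)*14) = 32*(28*I*√3) = 896*I*√3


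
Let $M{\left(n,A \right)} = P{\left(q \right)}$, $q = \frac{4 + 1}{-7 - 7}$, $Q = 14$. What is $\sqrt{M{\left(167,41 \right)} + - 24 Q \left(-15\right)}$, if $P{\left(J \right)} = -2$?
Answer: $\sqrt{5038} \approx 70.979$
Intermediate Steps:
$q = - \frac{5}{14}$ ($q = \frac{5}{-14} = 5 \left(- \frac{1}{14}\right) = - \frac{5}{14} \approx -0.35714$)
$M{\left(n,A \right)} = -2$
$\sqrt{M{\left(167,41 \right)} + - 24 Q \left(-15\right)} = \sqrt{-2 + \left(-24\right) 14 \left(-15\right)} = \sqrt{-2 - -5040} = \sqrt{-2 + 5040} = \sqrt{5038}$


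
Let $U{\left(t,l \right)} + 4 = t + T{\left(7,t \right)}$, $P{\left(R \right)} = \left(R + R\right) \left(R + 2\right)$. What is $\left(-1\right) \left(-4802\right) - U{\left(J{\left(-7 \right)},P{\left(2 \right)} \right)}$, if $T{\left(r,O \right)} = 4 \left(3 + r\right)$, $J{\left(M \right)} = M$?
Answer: $4773$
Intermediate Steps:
$P{\left(R \right)} = 2 R \left(2 + R\right)$
$T{\left(r,O \right)} = 12 + 4 r$
$U{\left(t,l \right)} = 36 + t$ ($U{\left(t,l \right)} = -4 + \left(t + \left(12 + 4 \cdot 7\right)\right) = -4 + \left(t + \left(12 + 28\right)\right) = -4 + \left(t + 40\right) = -4 + \left(40 + t\right) = 36 + t$)
$\left(-1\right) \left(-4802\right) - U{\left(J{\left(-7 \right)},P{\left(2 \right)} \right)} = \left(-1\right) \left(-4802\right) - \left(36 - 7\right) = 4802 - 29 = 4773$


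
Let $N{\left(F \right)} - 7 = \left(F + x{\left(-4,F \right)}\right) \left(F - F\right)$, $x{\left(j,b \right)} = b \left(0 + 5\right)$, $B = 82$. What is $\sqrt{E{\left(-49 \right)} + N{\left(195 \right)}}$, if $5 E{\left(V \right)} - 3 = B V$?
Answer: $2 i \sqrt{199} \approx 28.213 i$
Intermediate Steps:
$x{\left(j,b \right)} = 5 b$ ($x{\left(j,b \right)} = b 5 = 5 b$)
$E{\left(V \right)} = \frac{3}{5} + \frac{82 V}{5}$
$N{\left(F \right)} = 7$ ($N{\left(F \right)} = 7 + \left(F + 5 F\right) \left(F - F\right) = 7 + 6 F 0 = 7 + 0 = 7$)
$\sqrt{E{\left(-49 \right)} + N{\left(195 \right)}} = \sqrt{\left(\frac{3}{5} + \frac{82}{5} \left(-49\right)\right) + 7} = \sqrt{\left(\frac{3}{5} - \frac{4018}{5}\right) + 7} = \sqrt{-803 + 7} = \sqrt{-796} = 2 i \sqrt{199}$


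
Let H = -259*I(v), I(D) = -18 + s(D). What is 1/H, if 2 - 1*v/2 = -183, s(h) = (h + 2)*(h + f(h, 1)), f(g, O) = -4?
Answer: -1/35258706 ≈ -2.8362e-8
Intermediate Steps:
s(h) = (-4 + h)*(2 + h) (s(h) = (h + 2)*(h - 4) = (2 + h)*(-4 + h) = (-4 + h)*(2 + h))
v = 370 (v = 4 - 2*(-183) = 4 + 366 = 370)
I(D) = -26 + D² - 2*D (I(D) = -18 + (-8 + D² - 2*D) = -26 + D² - 2*D)
H = -35258706 (H = -259*(-26 + 370² - 2*370) = -259*(-26 + 136900 - 740) = -259*136134 = -35258706)
1/H = 1/(-35258706) = -1/35258706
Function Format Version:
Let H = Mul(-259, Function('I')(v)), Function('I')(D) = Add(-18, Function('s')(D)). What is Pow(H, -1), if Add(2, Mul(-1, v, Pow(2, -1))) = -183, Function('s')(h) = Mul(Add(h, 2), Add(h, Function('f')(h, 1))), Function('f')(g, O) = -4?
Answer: Rational(-1, 35258706) ≈ -2.8362e-8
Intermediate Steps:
Function('s')(h) = Mul(Add(-4, h), Add(2, h)) (Function('s')(h) = Mul(Add(h, 2), Add(h, -4)) = Mul(Add(2, h), Add(-4, h)) = Mul(Add(-4, h), Add(2, h)))
v = 370 (v = Add(4, Mul(-2, -183)) = Add(4, 366) = 370)
Function('I')(D) = Add(-26, Pow(D, 2), Mul(-2, D)) (Function('I')(D) = Add(-18, Add(-8, Pow(D, 2), Mul(-2, D))) = Add(-26, Pow(D, 2), Mul(-2, D)))
H = -35258706 (H = Mul(-259, Add(-26, Pow(370, 2), Mul(-2, 370))) = Mul(-259, Add(-26, 136900, -740)) = Mul(-259, 136134) = -35258706)
Pow(H, -1) = Pow(-35258706, -1) = Rational(-1, 35258706)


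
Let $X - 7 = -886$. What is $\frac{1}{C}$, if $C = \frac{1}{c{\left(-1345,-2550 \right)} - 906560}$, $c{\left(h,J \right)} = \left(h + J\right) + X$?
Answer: $-911334$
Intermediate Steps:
$X = -879$ ($X = 7 - 886 = -879$)
$c{\left(h,J \right)} = -879 + J + h$ ($c{\left(h,J \right)} = \left(h + J\right) - 879 = \left(J + h\right) - 879 = -879 + J + h$)
$C = - \frac{1}{911334}$ ($C = \frac{1}{\left(-879 - 2550 - 1345\right) - 906560} = \frac{1}{-4774 - 906560} = \frac{1}{-911334} = - \frac{1}{911334} \approx -1.0973 \cdot 10^{-6}$)
$\frac{1}{C} = \frac{1}{- \frac{1}{911334}} = -911334$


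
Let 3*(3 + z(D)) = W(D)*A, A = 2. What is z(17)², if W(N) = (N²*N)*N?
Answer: 27900023089/9 ≈ 3.1000e+9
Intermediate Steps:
W(N) = N⁴ (W(N) = N³*N = N⁴)
z(D) = -3 + 2*D⁴/3 (z(D) = -3 + (D⁴*2)/3 = -3 + (2*D⁴)/3 = -3 + 2*D⁴/3)
z(17)² = (-3 + (⅔)*17⁴)² = (-3 + (⅔)*83521)² = (-3 + 167042/3)² = (167033/3)² = 27900023089/9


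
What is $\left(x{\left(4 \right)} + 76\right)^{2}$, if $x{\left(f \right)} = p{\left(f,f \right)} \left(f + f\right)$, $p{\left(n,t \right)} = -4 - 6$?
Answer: $16$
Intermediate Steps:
$p{\left(n,t \right)} = -10$ ($p{\left(n,t \right)} = -4 - 6 = -10$)
$x{\left(f \right)} = - 20 f$ ($x{\left(f \right)} = - 10 \left(f + f\right) = - 10 \cdot 2 f = - 20 f$)
$\left(x{\left(4 \right)} + 76\right)^{2} = \left(\left(-20\right) 4 + 76\right)^{2} = \left(-80 + 76\right)^{2} = \left(-4\right)^{2} = 16$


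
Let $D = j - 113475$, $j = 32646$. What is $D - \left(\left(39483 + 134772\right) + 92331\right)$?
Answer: $-347415$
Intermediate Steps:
$D = -80829$ ($D = 32646 - 113475 = -80829$)
$D - \left(\left(39483 + 134772\right) + 92331\right) = -80829 - \left(\left(39483 + 134772\right) + 92331\right) = -80829 - \left(174255 + 92331\right) = -80829 - 266586 = -347415$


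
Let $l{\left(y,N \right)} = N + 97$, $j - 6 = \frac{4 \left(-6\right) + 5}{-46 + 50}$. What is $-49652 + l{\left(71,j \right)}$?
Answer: $- \frac{198215}{4} \approx -49554.0$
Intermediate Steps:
$j = \frac{5}{4}$ ($j = 6 + \frac{4 \left(-6\right) + 5}{-46 + 50} = 6 + \frac{-24 + 5}{4} = 6 - \frac{19}{4} = \frac{5}{4} \approx 1.25$)
$l{\left(y,N \right)} = 97 + N$
$-49652 + l{\left(71,j \right)} = -49652 + \left(97 + \frac{5}{4}\right) = -49652 + \frac{393}{4} = - \frac{198215}{4}$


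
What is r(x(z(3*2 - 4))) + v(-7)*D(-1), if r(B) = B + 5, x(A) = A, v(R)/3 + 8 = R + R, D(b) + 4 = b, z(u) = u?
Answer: 337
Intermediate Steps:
D(b) = -4 + b
v(R) = -24 + 6*R (v(R) = -24 + 3*(R + R) = -24 + 3*(2*R) = -24 + 6*R)
r(B) = 5 + B
r(x(z(3*2 - 4))) + v(-7)*D(-1) = (5 + (3*2 - 4)) + (-24 + 6*(-7))*(-4 - 1) = (5 + (6 - 4)) + (-24 - 42)*(-5) = (5 + 2) - 66*(-5) = 7 + 330 = 337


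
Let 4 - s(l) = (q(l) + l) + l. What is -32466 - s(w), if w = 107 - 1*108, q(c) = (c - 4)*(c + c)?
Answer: -32462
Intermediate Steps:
q(c) = 2*c*(-4 + c) (q(c) = (-4 + c)*(2*c) = 2*c*(-4 + c))
w = -1 (w = 107 - 108 = -1)
s(l) = 4 - 2*l - 2*l*(-4 + l) (s(l) = 4 - ((2*l*(-4 + l) + l) + l) = 4 - ((l + 2*l*(-4 + l)) + l) = 4 - (2*l + 2*l*(-4 + l)) = 4 + (-2*l - 2*l*(-4 + l)) = 4 - 2*l - 2*l*(-4 + l))
-32466 - s(w) = -32466 - (4 - 2*(-1) - 2*(-1)*(-4 - 1)) = -32466 - (4 + 2 - 2*(-1)*(-5)) = -32466 - (4 + 2 - 10) = -32466 - 1*(-4) = -32466 + 4 = -32462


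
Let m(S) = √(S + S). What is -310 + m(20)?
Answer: -310 + 2*√10 ≈ -303.68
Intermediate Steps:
m(S) = √2*√S (m(S) = √(2*S) = √2*√S)
-310 + m(20) = -310 + √2*√20 = -310 + √2*(2*√5) = -310 + 2*√10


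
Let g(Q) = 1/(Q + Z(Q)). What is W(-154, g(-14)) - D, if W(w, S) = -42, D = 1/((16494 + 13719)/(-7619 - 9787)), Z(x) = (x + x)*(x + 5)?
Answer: -139060/3357 ≈ -41.424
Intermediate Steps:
Z(x) = 2*x*(5 + x) (Z(x) = (2*x)*(5 + x) = 2*x*(5 + x))
D = -1934/3357 (D = 1/(30213/(-17406)) = 1/(30213*(-1/17406)) = 1/(-3357/1934) = -1934/3357 ≈ -0.57611)
g(Q) = 1/(Q + 2*Q*(5 + Q))
W(-154, g(-14)) - D = -42 - 1*(-1934/3357) = -42 + 1934/3357 = -139060/3357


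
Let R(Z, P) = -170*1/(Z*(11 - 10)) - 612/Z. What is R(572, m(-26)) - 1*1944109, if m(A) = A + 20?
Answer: -556015565/286 ≈ -1.9441e+6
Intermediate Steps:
m(A) = 20 + A
R(Z, P) = -782/Z (R(Z, P) = -170/Z - 612/Z = -782/Z)
R(572, m(-26)) - 1*1944109 = -782/572 - 1*1944109 = -782*1/572 - 1944109 = -391/286 - 1944109 = -556015565/286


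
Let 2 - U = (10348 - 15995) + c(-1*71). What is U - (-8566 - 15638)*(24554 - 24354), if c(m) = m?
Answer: 4846520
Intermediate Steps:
U = 5720 (U = 2 - ((10348 - 15995) - 1*71) = 2 - (-5647 - 71) = 2 - 1*(-5718) = 2 + 5718 = 5720)
U - (-8566 - 15638)*(24554 - 24354) = 5720 - (-8566 - 15638)*(24554 - 24354) = 5720 - (-24204)*200 = 5720 - 1*(-4840800) = 5720 + 4840800 = 4846520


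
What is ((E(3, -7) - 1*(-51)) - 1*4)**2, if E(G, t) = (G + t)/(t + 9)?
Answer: 2025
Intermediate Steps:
E(G, t) = (G + t)/(9 + t)
((E(3, -7) - 1*(-51)) - 1*4)**2 = (((3 - 7)/(9 - 7) - 1*(-51)) - 1*4)**2 = ((-4/2 + 51) - 4)**2 = (((1/2)*(-4) + 51) - 4)**2 = ((-2 + 51) - 4)**2 = (49 - 4)**2 = 45**2 = 2025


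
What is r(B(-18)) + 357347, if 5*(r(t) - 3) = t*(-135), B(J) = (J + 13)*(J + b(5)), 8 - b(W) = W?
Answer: 355325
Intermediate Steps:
b(W) = 8 - W
B(J) = (3 + J)*(13 + J) (B(J) = (J + 13)*(J + (8 - 1*5)) = (13 + J)*(J + (8 - 5)) = (13 + J)*(J + 3) = (13 + J)*(3 + J) = (3 + J)*(13 + J))
r(t) = 3 - 27*t (r(t) = 3 + (t*(-135))/5 = 3 + (-135*t)/5 = 3 - 27*t)
r(B(-18)) + 357347 = (3 - 27*(39 + (-18)² + 16*(-18))) + 357347 = (3 - 27*(39 + 324 - 288)) + 357347 = (3 - 27*75) + 357347 = (3 - 2025) + 357347 = -2022 + 357347 = 355325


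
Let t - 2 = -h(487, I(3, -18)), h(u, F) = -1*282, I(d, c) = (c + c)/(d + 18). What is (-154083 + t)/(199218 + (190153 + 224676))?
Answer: -153799/614047 ≈ -0.25047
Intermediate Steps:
I(d, c) = 2*c/(18 + d) (I(d, c) = (2*c)/(18 + d) = 2*c/(18 + d))
h(u, F) = -282
t = 284 (t = 2 - 1*(-282) = 2 + 282 = 284)
(-154083 + t)/(199218 + (190153 + 224676)) = (-154083 + 284)/(199218 + (190153 + 224676)) = -153799/(199218 + 414829) = -153799/614047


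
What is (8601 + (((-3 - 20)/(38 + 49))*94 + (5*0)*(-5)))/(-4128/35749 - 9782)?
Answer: -26673222625/30423973602 ≈ -0.87672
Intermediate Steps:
(8601 + (((-3 - 20)/(38 + 49))*94 + (5*0)*(-5)))/(-4128/35749 - 9782) = (8601 + (-23/87*94 + 0*(-5)))/(-4128*1/35749 - 9782) = (8601 + (-23*1/87*94 + 0))/(-4128/35749 - 9782) = (8601 + (-23/87*94 + 0))/(-349700846/35749) = (8601 + (-2162/87 + 0))*(-35749/349700846) = (8601 - 2162/87)*(-35749/349700846) = (746125/87)*(-35749/349700846) = -26673222625/30423973602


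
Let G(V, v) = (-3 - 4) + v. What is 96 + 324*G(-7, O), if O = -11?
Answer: -5736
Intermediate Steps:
G(V, v) = -7 + v
96 + 324*G(-7, O) = 96 + 324*(-7 - 11) = 96 + 324*(-18) = 96 - 5832 = -5736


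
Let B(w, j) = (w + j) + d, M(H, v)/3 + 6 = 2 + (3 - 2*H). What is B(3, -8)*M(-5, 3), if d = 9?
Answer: 108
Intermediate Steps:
M(H, v) = -3 - 6*H (M(H, v) = -18 + 3*(2 + (3 - 2*H)) = -18 + 3*(5 - 2*H) = -18 + (15 - 6*H) = -3 - 6*H)
B(w, j) = 9 + j + w (B(w, j) = (w + j) + 9 = (j + w) + 9 = 9 + j + w)
B(3, -8)*M(-5, 3) = (9 - 8 + 3)*(-3 - 6*(-5)) = 4*(-3 + 30) = 4*27 = 108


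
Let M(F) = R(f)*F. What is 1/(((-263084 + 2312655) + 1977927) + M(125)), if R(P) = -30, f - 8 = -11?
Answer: 1/4023748 ≈ 2.4852e-7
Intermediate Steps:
f = -3 (f = 8 - 11 = -3)
M(F) = -30*F
1/(((-263084 + 2312655) + 1977927) + M(125)) = 1/(((-263084 + 2312655) + 1977927) - 30*125) = 1/((2049571 + 1977927) - 3750) = 1/(4027498 - 3750) = 1/4023748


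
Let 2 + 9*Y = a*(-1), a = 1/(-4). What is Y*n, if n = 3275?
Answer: -22925/36 ≈ -636.81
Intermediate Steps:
a = -¼ ≈ -0.25000
Y = -7/36 (Y = -2/9 + (-¼*(-1))/9 = -2/9 + (⅑)*(¼) = -2/9 + 1/36 = -7/36 ≈ -0.19444)
Y*n = -7/36*3275 = -22925/36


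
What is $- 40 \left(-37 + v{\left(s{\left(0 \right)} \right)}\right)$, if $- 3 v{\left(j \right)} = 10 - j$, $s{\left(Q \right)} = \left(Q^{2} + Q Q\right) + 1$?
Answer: $1600$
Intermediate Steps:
$s{\left(Q \right)} = 1 + 2 Q^{2}$ ($s{\left(Q \right)} = \left(Q^{2} + Q^{2}\right) + 1 = 2 Q^{2} + 1 = 1 + 2 Q^{2}$)
$v{\left(j \right)} = - \frac{10}{3} + \frac{j}{3}$ ($v{\left(j \right)} = - \frac{10 - j}{3} = - \frac{10}{3} + \frac{j}{3}$)
$- 40 \left(-37 + v{\left(s{\left(0 \right)} \right)}\right) = - 40 \left(-37 - \left(\frac{10}{3} - \frac{1 + 2 \cdot 0^{2}}{3}\right)\right) = - 40 \left(-37 - \left(\frac{10}{3} - \frac{1 + 2 \cdot 0}{3}\right)\right) = - 40 \left(-37 - \left(\frac{10}{3} - \frac{1 + 0}{3}\right)\right) = - 40 \left(-37 + \left(- \frac{10}{3} + \frac{1}{3} \cdot 1\right)\right) = - 40 \left(-37 + \left(- \frac{10}{3} + \frac{1}{3}\right)\right) = - 40 \left(-37 - 3\right) = \left(-40\right) \left(-40\right) = 1600$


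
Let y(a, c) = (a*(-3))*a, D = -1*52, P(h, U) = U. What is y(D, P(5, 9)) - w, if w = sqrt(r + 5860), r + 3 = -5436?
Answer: -8112 - sqrt(421) ≈ -8132.5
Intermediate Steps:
r = -5439 (r = -3 - 5436 = -5439)
D = -52
y(a, c) = -3*a**2 (y(a, c) = (-3*a)*a = -3*a**2)
w = sqrt(421) (w = sqrt(-5439 + 5860) = sqrt(421) ≈ 20.518)
y(D, P(5, 9)) - w = -3*(-52)**2 - sqrt(421) = -3*2704 - sqrt(421) = -8112 - sqrt(421)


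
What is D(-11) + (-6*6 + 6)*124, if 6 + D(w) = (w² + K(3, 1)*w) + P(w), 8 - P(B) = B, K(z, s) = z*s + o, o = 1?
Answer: -3630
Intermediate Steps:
K(z, s) = 1 + s*z (K(z, s) = z*s + 1 = s*z + 1 = 1 + s*z)
P(B) = 8 - B
D(w) = 2 + w² + 3*w (D(w) = -6 + ((w² + (1 + 1*3)*w) + (8 - w)) = -6 + ((w² + (1 + 3)*w) + (8 - w)) = -6 + ((w² + 4*w) + (8 - w)) = -6 + (8 + w² + 3*w) = 2 + w² + 3*w)
D(-11) + (-6*6 + 6)*124 = (2 + (-11)² + 3*(-11)) + (-6*6 + 6)*124 = (2 + 121 - 33) + (-36 + 6)*124 = 90 - 30*124 = 90 - 3720 = -3630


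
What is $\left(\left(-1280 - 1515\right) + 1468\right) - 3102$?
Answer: $-4429$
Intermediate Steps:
$\left(\left(-1280 - 1515\right) + 1468\right) - 3102 = \left(-2795 + 1468\right) - 3102 = -1327 - 3102 = -4429$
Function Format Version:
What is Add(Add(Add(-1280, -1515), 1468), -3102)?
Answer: -4429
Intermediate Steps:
Add(Add(Add(-1280, -1515), 1468), -3102) = Add(Add(-2795, 1468), -3102) = Add(-1327, -3102) = -4429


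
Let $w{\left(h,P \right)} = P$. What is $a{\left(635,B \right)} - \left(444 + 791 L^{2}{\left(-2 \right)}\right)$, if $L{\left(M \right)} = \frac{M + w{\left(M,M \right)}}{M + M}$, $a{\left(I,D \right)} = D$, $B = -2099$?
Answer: $-3334$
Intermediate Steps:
$L{\left(M \right)} = 1$ ($L{\left(M \right)} = \frac{M + M}{M + M} = \frac{2 M}{2 M} = 2 M \frac{1}{2 M} = 1$)
$a{\left(635,B \right)} - \left(444 + 791 L^{2}{\left(-2 \right)}\right) = -2099 - \left(444 + 791 \cdot 1^{2}\right) = -2099 - \left(444 + 791 \cdot 1\right) = -2099 - \left(444 + 791\right) = -2099 - 1235 = -3334$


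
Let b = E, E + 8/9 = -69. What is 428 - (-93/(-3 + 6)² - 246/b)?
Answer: 820493/1887 ≈ 434.81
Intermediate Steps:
E = -629/9 (E = -8/9 - 69 = -629/9 ≈ -69.889)
b = -629/9 ≈ -69.889
428 - (-93/(-3 + 6)² - 246/b) = 428 - (-93/(-3 + 6)² - 246/(-629/9)) = 428 - (-93/(3²) - 246*(-9/629)) = 428 - (-93/9 + 2214/629) = 428 - (-93*⅑ + 2214/629) = 428 - (-31/3 + 2214/629) = 428 - 1*(-12857/1887) = 428 + 12857/1887 = 820493/1887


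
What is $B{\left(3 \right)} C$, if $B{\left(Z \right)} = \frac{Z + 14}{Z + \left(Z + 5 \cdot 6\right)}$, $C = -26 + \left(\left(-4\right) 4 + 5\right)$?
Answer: $- \frac{629}{36} \approx -17.472$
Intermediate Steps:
$C = -37$ ($C = -26 + \left(-16 + 5\right) = -26 - 11 = -37$)
$B{\left(Z \right)} = \frac{14 + Z}{30 + 2 Z}$ ($B{\left(Z \right)} = \frac{14 + Z}{Z + \left(Z + 30\right)} = \frac{14 + Z}{Z + \left(30 + Z\right)} = \frac{14 + Z}{30 + 2 Z}$)
$B{\left(3 \right)} C = \frac{14 + 3}{2 \left(15 + 3\right)} \left(-37\right) = \frac{1}{2} \cdot \frac{1}{18} \cdot 17 \left(-37\right) = \frac{17}{36} \left(-37\right) = - \frac{629}{36}$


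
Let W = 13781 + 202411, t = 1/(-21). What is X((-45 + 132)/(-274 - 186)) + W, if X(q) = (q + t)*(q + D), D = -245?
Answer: 960928715069/4443600 ≈ 2.1625e+5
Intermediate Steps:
t = -1/21 ≈ -0.047619
W = 216192
X(q) = (-245 + q)*(-1/21 + q) (X(q) = (q - 1/21)*(q - 245) = (-1/21 + q)*(-245 + q) = (-245 + q)*(-1/21 + q))
X((-45 + 132)/(-274 - 186)) + W = (35/3 + ((-45 + 132)/(-274 - 186))**2 - 5146*(-45 + 132)/(21*(-274 - 186))) + 216192 = (35/3 + (87/(-460))**2 - 149234/(7*(-460))) + 216192 = (35/3 + (87*(-1/460))**2 - 149234*(-1)/(7*460)) + 216192 = (35/3 + (-87/460)**2 - 5146/21*(-87/460)) + 216192 = (35/3 + 7569/211600 + 74617/1610) + 216192 = 257943869/4443600 + 216192 = 960928715069/4443600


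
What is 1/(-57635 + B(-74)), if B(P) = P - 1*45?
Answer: -1/57754 ≈ -1.7315e-5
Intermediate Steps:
B(P) = -45 + P (B(P) = P - 45 = -45 + P)
1/(-57635 + B(-74)) = 1/(-57635 + (-45 - 74)) = 1/(-57635 - 119) = 1/(-57754) = -1/57754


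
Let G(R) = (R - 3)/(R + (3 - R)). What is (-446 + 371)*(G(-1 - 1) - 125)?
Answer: 9500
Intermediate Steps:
G(R) = -1 + R/3 (G(R) = (-3 + R)/3 = (-3 + R)*(1/3) = -1 + R/3)
(-446 + 371)*(G(-1 - 1) - 125) = (-446 + 371)*((-1 + (-1 - 1)/3) - 125) = -75*((-1 + (1/3)*(-2)) - 125) = -75*((-1 - 2/3) - 125) = -75*(-5/3 - 125) = -75*(-380/3) = 9500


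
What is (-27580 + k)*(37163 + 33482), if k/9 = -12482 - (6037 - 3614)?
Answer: -11425062625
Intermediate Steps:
k = -134145 (k = 9*(-12482 - (6037 - 3614)) = 9*(-12482 - 1*2423) = 9*(-12482 - 2423) = 9*(-14905) = -134145)
(-27580 + k)*(37163 + 33482) = (-27580 - 134145)*(37163 + 33482) = -161725*70645 = -11425062625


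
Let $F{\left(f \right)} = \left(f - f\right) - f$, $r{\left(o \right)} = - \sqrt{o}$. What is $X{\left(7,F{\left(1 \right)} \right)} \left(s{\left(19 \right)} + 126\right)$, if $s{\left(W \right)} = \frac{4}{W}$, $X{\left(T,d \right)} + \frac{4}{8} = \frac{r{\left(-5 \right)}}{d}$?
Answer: $- \frac{1199}{19} + \frac{2398 i \sqrt{5}}{19} \approx -63.105 + 282.22 i$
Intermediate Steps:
$F{\left(f \right)} = - f$ ($F{\left(f \right)} = 0 - f = - f$)
$X{\left(T,d \right)} = - \frac{1}{2} - \frac{i \sqrt{5}}{d}$ ($X{\left(T,d \right)} = - \frac{1}{2} + \frac{\left(-1\right) \sqrt{-5}}{d} = - \frac{1}{2} + \frac{\left(-1\right) i \sqrt{5}}{d} = - \frac{1}{2} - \frac{i \sqrt{5}}{d}$)
$X{\left(7,F{\left(1 \right)} \right)} \left(s{\left(19 \right)} + 126\right) = \frac{- \frac{\left(-1\right) 1}{2} - i \sqrt{5}}{\left(-1\right) 1} \left(\frac{4}{19} + 126\right) = \frac{\left(- \frac{1}{2}\right) \left(-1\right) - i \sqrt{5}}{-1} \left(4 \cdot \frac{1}{19} + 126\right) = - (\frac{1}{2} - i \sqrt{5}) \left(\frac{4}{19} + 126\right) = \left(- \frac{1}{2} + i \sqrt{5}\right) \frac{2398}{19} = - \frac{1199}{19} + \frac{2398 i \sqrt{5}}{19}$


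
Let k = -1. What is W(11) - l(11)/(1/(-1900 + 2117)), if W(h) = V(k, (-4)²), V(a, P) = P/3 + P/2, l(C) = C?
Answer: -7121/3 ≈ -2373.7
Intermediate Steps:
V(a, P) = 5*P/6 (V(a, P) = P*(⅓) + P*(½) = P/3 + P/2 = 5*P/6)
W(h) = 40/3 (W(h) = (⅚)*(-4)² = (⅚)*16 = 40/3)
W(11) - l(11)/(1/(-1900 + 2117)) = 40/3 - 11/(1/(-1900 + 2117)) = 40/3 - 11/(1/217) = 40/3 - 11/1/217 = 40/3 - 11*217 = 40/3 - 1*2387 = 40/3 - 2387 = -7121/3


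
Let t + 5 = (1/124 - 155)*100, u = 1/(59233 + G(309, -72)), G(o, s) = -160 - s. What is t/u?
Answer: -28426861350/31 ≈ -9.1700e+8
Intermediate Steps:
u = 1/59145 (u = 1/(59233 + (-160 - 1*(-72))) = 1/(59233 + (-160 + 72)) = 1/(59233 - 88) = 1/59145 ≈ 1.6908e-5)
t = -480630/31 (t = -5 + (1/124 - 155)*100 = -5 - 19219/124*100 = -5 - 480475/31 = -480630/31 ≈ -15504.)
t/u = -480630/(31*1/59145) = -480630/31*59145 = -28426861350/31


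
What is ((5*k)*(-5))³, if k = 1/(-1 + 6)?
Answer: -125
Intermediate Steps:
k = ⅕ (k = 1/5 = ⅕ ≈ 0.20000)
((5*k)*(-5))³ = ((5*(⅕))*(-5))³ = (1*(-5))³ = (-5)³ = -125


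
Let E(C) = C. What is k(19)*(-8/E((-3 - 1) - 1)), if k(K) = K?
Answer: 152/5 ≈ 30.400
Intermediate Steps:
k(19)*(-8/E((-3 - 1) - 1)) = 19*(-8/((-3 - 1) - 1)) = 19*(-8/(-4 - 1)) = 19*(-8/(-5)) = 19*(-8*(-⅕)) = 19*(8/5) = 152/5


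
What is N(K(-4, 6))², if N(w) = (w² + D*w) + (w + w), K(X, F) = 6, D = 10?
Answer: 11664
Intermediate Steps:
N(w) = w² + 12*w (N(w) = (w² + 10*w) + (w + w) = (w² + 10*w) + 2*w = w² + 12*w)
N(K(-4, 6))² = (6*(12 + 6))² = (6*18)² = 108² = 11664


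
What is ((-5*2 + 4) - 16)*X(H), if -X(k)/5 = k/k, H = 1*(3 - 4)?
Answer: 110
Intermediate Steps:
H = -1 (H = 1*(-1) = -1)
X(k) = -5 (X(k) = -5*k/k = -5*1 = -5)
((-5*2 + 4) - 16)*X(H) = ((-5*2 + 4) - 16)*(-5) = ((-10 + 4) - 16)*(-5) = (-6 - 16)*(-5) = -22*(-5) = 110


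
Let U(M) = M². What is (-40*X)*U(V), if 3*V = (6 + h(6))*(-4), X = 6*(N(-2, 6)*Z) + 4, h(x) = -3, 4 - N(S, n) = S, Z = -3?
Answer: 66560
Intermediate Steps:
N(S, n) = 4 - S
X = -104 (X = 6*((4 - 1*(-2))*(-3)) + 4 = 6*((4 + 2)*(-3)) + 4 = 6*(6*(-3)) + 4 = 6*(-18) + 4 = -108 + 4 = -104)
V = -4 (V = ((6 - 3)*(-4))/3 = (3*(-4))/3 = (⅓)*(-12) = -4)
(-40*X)*U(V) = -40*(-104)*(-4)² = 4160*16 = 66560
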